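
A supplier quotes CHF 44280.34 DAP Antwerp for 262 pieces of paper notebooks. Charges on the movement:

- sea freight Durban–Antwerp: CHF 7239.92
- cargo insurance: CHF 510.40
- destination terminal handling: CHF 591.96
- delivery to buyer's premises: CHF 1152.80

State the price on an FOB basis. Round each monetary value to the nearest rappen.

FOB price: CHF 34785.26

From DAP to FOB, the seller no longer bears: freight, insurance, destination terminal, delivery.
FOB price = 44280.34 − 7239.92 − 510.40 − 591.96 − 1152.80 = 34785.26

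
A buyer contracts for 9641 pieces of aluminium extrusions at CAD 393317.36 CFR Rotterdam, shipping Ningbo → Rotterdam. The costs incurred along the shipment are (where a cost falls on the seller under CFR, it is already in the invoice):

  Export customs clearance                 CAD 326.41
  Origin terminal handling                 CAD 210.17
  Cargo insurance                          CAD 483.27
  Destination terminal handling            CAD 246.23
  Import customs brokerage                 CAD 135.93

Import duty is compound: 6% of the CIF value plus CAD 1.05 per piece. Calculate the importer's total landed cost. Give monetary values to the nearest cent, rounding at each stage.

Total landed cost: CAD 427933.88

CFR: the seller pays costs through ocean freight to the destination port, but not insurance.
Already in the invoice (seller's account under CFR): export clearance, origin terminal — exclude.
CIF value = CFR price + insurance = 393317.36 + 483.27 = 393800.63
Ad valorem component: 393800.63 × 6% = 23628.04
Specific component: 9641 × 1.05 = 10123.05
Import duty = 23628.04 + 10123.05 = 33751.09
Buyer bears: insurance 483.27 + destination terminal 246.23 + brokerage 135.93 + duty 33751.09 = 34616.52
Landed cost = invoice 393317.36 + 34616.52 = 427933.88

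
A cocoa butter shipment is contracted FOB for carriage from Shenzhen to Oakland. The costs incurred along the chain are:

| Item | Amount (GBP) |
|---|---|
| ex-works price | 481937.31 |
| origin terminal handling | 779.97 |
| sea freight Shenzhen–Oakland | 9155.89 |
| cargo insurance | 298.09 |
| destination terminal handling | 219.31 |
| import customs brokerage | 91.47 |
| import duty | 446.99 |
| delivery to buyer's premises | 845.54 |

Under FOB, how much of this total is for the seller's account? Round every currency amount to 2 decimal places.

FOB: the seller bears costs until goods are on board at the origin port; the buyer bears freight, insurance and all costs thereafter.
Seller's account: goods 481937.31 + origin terminal 779.97 = 482717.28
Buyer's account: freight 9155.89 + insurance 298.09 + destination terminal 219.31 + brokerage 91.47 + duty 446.99 + delivery 845.54 = 11057.29

Seller's account: GBP 482717.28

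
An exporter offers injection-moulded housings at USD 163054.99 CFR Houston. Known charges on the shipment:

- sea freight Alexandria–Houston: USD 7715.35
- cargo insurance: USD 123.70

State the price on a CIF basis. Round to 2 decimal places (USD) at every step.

CIF price: USD 163178.69

Not relevant to the conversion: freight — on the seller under both CFR and CIF; already in the CFR price and stays in the CIF price.
From CFR to CIF, the seller additionally bears: insurance.
CIF price = 163054.99 + 123.70 = 163178.69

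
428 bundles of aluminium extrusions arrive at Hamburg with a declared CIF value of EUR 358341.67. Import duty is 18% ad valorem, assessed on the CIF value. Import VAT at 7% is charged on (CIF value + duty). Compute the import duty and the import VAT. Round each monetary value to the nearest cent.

Import duty: EUR 64501.50; import VAT: EUR 29599.02

Import duty = 358341.67 × 18% = 64501.50
VAT base = CIF + duty = 358341.67 + 64501.50 = 422843.17
Import VAT = 422843.17 × 7% = 29599.02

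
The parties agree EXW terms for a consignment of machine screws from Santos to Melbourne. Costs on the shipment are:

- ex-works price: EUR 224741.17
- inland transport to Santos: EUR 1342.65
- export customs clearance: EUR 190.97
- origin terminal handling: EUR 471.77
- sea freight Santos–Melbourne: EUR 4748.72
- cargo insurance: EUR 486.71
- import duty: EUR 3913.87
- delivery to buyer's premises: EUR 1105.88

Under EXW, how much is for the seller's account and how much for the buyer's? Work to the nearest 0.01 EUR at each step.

EXW: the seller makes goods available at their premises; the buyer bears all onward costs.
Seller's account: goods 224741.17 = 224741.17
Buyer's account: inland to port 1342.65 + export clearance 190.97 + origin terminal 471.77 + freight 4748.72 + insurance 486.71 + duty 3913.87 + delivery 1105.88 = 12260.57

Seller: EUR 224741.17; buyer: EUR 12260.57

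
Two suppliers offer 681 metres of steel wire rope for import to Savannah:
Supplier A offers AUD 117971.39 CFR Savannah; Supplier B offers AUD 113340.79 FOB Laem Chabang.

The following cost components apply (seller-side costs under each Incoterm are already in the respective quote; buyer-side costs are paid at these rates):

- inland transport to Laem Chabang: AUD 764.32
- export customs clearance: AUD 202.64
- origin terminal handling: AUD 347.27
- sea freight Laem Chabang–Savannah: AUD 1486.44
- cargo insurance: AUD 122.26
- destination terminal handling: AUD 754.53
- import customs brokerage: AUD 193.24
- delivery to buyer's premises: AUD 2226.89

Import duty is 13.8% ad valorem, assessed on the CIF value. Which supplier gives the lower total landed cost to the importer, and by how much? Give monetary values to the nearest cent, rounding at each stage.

Supplier A (CFR):
CIF value = CFR price + insurance = 117971.39 + 122.26 = 118093.65
Import duty = 118093.65 × 13.8% = 16296.92
Buyer bears (A): 122.26 + 754.53 + 193.24 + 2226.89 = 3296.92
Landed cost (A) = invoice 117971.39 + 3296.92 + duty 16296.92 = 137565.23
Supplier B (FOB):
CIF value = FOB price + freight + insurance = 113340.79 + 1486.44 + 122.26 = 114949.49
Import duty = 114949.49 × 13.8% = 15863.03
Buyer bears (B): 1486.44 + 122.26 + 754.53 + 193.24 + 2226.89 = 4783.36
Landed cost (B) = invoice 113340.79 + 4783.36 + duty 15863.03 = 133987.18
Difference = |137565.23 − 133987.18| = 3578.05

Supplier B is cheaper by AUD 3578.05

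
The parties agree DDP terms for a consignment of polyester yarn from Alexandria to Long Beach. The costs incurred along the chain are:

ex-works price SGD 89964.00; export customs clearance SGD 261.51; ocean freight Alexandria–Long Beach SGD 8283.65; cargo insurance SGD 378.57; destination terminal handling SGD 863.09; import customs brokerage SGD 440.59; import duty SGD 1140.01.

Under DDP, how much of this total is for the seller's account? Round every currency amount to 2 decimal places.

DDP: the seller bears all costs including import duty.
Seller's account: goods 89964.00 + export clearance 261.51 + freight 8283.65 + insurance 378.57 + destination terminal 863.09 + brokerage 440.59 + duty 1140.01 = 101331.42
Buyer's account: 0.00

Seller's account: SGD 101331.42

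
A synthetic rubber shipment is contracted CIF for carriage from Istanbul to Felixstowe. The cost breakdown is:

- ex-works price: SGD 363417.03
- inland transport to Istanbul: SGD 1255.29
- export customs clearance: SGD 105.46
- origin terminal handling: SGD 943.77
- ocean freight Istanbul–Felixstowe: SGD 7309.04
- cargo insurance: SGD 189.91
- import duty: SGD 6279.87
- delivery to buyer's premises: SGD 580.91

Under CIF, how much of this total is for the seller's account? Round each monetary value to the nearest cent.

Seller's account: SGD 373220.50

CIF: the seller pays costs through ocean freight and marine insurance to the destination port.
Seller's account: goods 363417.03 + inland to port 1255.29 + export clearance 105.46 + origin terminal 943.77 + freight 7309.04 + insurance 189.91 = 373220.50
Buyer's account: duty 6279.87 + delivery 580.91 = 6860.78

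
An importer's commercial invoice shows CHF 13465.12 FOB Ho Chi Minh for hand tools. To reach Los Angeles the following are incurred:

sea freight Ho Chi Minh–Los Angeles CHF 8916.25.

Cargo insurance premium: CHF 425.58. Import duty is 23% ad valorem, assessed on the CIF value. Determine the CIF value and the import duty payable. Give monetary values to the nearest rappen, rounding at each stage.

CIF value: CHF 22806.95; import duty: CHF 5245.60

CIF = FOB price + freight + insurance
CIF = 13465.12 + 8916.25 + 425.58 = 22806.95
Import duty = 22806.95 × 23% = 5245.60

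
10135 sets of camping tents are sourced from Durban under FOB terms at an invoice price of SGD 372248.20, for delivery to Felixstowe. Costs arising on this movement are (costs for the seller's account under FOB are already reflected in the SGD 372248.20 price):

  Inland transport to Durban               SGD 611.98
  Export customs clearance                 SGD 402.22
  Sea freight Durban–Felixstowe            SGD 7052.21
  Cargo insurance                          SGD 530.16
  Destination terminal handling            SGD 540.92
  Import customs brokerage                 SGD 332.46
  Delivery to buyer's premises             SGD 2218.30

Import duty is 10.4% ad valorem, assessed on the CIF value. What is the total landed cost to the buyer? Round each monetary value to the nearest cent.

Total landed cost: SGD 422424.63

FOB: the seller bears costs until goods are on board at the origin port; the buyer bears freight, insurance and all costs thereafter.
Already in the invoice (seller's account under FOB): inland to port, export clearance — exclude.
CIF value = FOB price + freight + insurance = 372248.20 + 7052.21 + 530.16 = 379830.57
Import duty = 379830.57 × 10.4% = 39502.38
Buyer bears: freight 7052.21 + insurance 530.16 + destination terminal 540.92 + brokerage 332.46 + delivery 2218.30 + duty 39502.38 = 50176.43
Landed cost = invoice 372248.20 + 50176.43 = 422424.63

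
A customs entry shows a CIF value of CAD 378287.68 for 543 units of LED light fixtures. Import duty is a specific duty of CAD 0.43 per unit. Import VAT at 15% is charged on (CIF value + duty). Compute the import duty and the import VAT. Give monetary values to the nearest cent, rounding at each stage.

Import duty = 543 × 0.43 = 233.49
VAT base = CIF + duty = 378287.68 + 233.49 = 378521.17
Import VAT = 378521.17 × 15% = 56778.18

Import duty: CAD 233.49; import VAT: CAD 56778.18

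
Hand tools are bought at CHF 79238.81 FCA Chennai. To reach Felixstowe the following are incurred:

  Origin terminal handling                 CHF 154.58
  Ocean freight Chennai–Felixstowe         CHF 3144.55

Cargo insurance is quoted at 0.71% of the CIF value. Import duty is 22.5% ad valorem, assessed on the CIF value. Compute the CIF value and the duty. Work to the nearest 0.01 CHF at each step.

CIF value: CHF 83128.15; import duty: CHF 18703.83

Let C be the CIF value. C = FCA price + pre-shipment costs + freight + 0.71% × C
C − 0.71% × C = 79238.81 + 154.58 + 3144.55
0.9929 × C = 82537.94
C = 82537.94 / 0.9929 = 83128.15
Insurance premium = 0.71% × 83128.15 = 590.21
Import duty = 83128.15 × 22.5% = 18703.83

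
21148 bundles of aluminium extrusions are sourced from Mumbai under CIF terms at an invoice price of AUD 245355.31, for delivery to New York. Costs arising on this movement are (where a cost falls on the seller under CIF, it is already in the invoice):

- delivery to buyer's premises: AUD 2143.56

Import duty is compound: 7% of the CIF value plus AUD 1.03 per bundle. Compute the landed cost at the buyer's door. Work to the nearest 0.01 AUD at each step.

Total landed cost: AUD 286456.18

CIF: the seller pays costs through ocean freight and marine insurance to the destination port.
The CIF price already equals the CIF value: 245355.31
Ad valorem component: 245355.31 × 7% = 17174.87
Specific component: 21148 × 1.03 = 21782.44
Import duty = 17174.87 + 21782.44 = 38957.31
Buyer bears: delivery 2143.56 + duty 38957.31 = 41100.87
Landed cost = invoice 245355.31 + 41100.87 = 286456.18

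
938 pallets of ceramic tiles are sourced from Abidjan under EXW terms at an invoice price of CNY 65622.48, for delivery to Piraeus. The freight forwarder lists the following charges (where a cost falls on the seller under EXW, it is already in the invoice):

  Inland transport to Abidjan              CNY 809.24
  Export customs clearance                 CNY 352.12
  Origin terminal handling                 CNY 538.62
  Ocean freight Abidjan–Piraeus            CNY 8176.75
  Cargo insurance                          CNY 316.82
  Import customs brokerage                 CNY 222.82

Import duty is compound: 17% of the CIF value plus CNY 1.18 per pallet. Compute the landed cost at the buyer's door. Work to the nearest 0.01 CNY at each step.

EXW: the seller makes goods available at their premises; the buyer bears all onward costs.
CIF value = EXW price + inland to port + export clearance + origin terminal + freight + insurance = 65622.48 + 809.24 + 352.12 + 538.62 + 8176.75 + 316.82 = 75816.03
Ad valorem component: 75816.03 × 17% = 12888.73
Specific component: 938 × 1.18 = 1106.84
Import duty = 12888.73 + 1106.84 = 13995.57
Buyer bears: inland to port 809.24 + export clearance 352.12 + origin terminal 538.62 + freight 8176.75 + insurance 316.82 + brokerage 222.82 + duty 13995.57 = 24411.94
Landed cost = invoice 65622.48 + 24411.94 = 90034.42

Total landed cost: CNY 90034.42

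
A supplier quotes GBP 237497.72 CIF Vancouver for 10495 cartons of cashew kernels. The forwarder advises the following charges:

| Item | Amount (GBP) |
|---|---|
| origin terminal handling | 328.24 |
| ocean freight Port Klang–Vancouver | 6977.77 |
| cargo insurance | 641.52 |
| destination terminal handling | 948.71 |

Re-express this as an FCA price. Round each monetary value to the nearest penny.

FCA price: GBP 229550.19

Not relevant to the conversion: destination terminal — on the buyer under both terms; not part of either seller's price.
From CIF to FCA, the seller no longer bears: origin terminal, freight, insurance.
FCA price = 237497.72 − 328.24 − 6977.77 − 641.52 = 229550.19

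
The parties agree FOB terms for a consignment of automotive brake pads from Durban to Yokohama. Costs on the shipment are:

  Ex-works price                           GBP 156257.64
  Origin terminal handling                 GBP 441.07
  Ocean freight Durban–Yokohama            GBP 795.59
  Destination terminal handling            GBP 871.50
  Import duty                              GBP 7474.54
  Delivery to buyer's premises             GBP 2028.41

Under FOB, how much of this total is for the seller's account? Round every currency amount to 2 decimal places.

FOB: the seller bears costs until goods are on board at the origin port; the buyer bears freight, insurance and all costs thereafter.
Seller's account: goods 156257.64 + origin terminal 441.07 = 156698.71
Buyer's account: freight 795.59 + destination terminal 871.50 + duty 7474.54 + delivery 2028.41 = 11170.04

Seller's account: GBP 156698.71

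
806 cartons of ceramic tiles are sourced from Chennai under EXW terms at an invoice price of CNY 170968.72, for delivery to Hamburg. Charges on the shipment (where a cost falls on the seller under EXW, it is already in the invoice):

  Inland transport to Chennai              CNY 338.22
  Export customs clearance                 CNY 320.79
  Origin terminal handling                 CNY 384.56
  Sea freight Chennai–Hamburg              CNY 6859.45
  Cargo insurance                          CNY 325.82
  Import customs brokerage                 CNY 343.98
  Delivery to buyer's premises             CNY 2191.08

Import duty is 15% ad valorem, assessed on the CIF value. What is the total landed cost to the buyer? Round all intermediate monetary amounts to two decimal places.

EXW: the seller makes goods available at their premises; the buyer bears all onward costs.
CIF value = EXW price + inland to port + export clearance + origin terminal + freight + insurance = 170968.72 + 338.22 + 320.79 + 384.56 + 6859.45 + 325.82 = 179197.56
Import duty = 179197.56 × 15% = 26879.63
Buyer bears: inland to port 338.22 + export clearance 320.79 + origin terminal 384.56 + freight 6859.45 + insurance 325.82 + brokerage 343.98 + delivery 2191.08 + duty 26879.63 = 37643.53
Landed cost = invoice 170968.72 + 37643.53 = 208612.25

Total landed cost: CNY 208612.25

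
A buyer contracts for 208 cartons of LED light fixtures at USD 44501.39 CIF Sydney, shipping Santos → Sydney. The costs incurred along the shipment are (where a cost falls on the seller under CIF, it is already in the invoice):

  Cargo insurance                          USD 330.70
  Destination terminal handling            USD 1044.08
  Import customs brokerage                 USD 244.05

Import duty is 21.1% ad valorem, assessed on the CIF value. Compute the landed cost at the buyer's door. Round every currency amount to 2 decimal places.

Total landed cost: USD 55179.31

CIF: the seller pays costs through ocean freight and marine insurance to the destination port.
Already in the invoice (seller's account under CIF): insurance — exclude.
The CIF price already equals the CIF value: 44501.39
Import duty = 44501.39 × 21.1% = 9389.79
Buyer bears: destination terminal 1044.08 + brokerage 244.05 + duty 9389.79 = 10677.92
Landed cost = invoice 44501.39 + 10677.92 = 55179.31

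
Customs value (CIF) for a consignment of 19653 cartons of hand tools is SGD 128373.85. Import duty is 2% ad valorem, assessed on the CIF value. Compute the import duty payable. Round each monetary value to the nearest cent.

Import duty: SGD 2567.48

Import duty = 128373.85 × 2% = 2567.48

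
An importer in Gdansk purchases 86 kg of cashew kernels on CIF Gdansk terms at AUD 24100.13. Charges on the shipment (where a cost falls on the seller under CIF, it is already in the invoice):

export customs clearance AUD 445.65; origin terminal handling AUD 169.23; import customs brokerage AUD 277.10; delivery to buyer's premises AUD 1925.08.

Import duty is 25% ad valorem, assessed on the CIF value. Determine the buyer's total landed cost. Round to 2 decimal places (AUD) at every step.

Total landed cost: AUD 32327.34

CIF: the seller pays costs through ocean freight and marine insurance to the destination port.
Already in the invoice (seller's account under CIF): export clearance, origin terminal — exclude.
The CIF price already equals the CIF value: 24100.13
Import duty = 24100.13 × 25% = 6025.03
Buyer bears: brokerage 277.10 + delivery 1925.08 + duty 6025.03 = 8227.21
Landed cost = invoice 24100.13 + 8227.21 = 32327.34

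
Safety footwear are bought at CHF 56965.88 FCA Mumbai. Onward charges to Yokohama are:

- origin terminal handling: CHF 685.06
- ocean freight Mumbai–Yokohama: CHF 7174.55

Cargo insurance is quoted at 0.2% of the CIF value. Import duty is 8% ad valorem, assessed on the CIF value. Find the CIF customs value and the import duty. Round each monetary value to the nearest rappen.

Let C be the CIF value. C = FCA price + pre-shipment costs + freight + 0.2% × C
C − 0.2% × C = 56965.88 + 685.06 + 7174.55
0.998 × C = 64825.49
C = 64825.49 / 0.998 = 64955.40
Insurance premium = 0.2% × 64955.40 = 129.91
Import duty = 64955.40 × 8% = 5196.43

CIF value: CHF 64955.40; import duty: CHF 5196.43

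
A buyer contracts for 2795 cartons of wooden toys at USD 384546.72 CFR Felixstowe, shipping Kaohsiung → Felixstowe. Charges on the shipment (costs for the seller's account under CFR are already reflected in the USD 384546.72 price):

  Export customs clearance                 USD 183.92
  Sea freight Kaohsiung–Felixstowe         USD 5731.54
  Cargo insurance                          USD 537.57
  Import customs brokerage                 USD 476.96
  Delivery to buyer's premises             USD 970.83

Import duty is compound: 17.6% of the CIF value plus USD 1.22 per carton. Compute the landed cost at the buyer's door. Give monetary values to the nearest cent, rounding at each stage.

Total landed cost: USD 457716.82

CFR: the seller pays costs through ocean freight to the destination port, but not insurance.
Already in the invoice (seller's account under CFR): export clearance, freight — exclude.
CIF value = CFR price + insurance = 384546.72 + 537.57 = 385084.29
Ad valorem component: 385084.29 × 17.6% = 67774.84
Specific component: 2795 × 1.22 = 3409.90
Import duty = 67774.84 + 3409.90 = 71184.74
Buyer bears: insurance 537.57 + brokerage 476.96 + delivery 970.83 + duty 71184.74 = 73170.10
Landed cost = invoice 384546.72 + 73170.10 = 457716.82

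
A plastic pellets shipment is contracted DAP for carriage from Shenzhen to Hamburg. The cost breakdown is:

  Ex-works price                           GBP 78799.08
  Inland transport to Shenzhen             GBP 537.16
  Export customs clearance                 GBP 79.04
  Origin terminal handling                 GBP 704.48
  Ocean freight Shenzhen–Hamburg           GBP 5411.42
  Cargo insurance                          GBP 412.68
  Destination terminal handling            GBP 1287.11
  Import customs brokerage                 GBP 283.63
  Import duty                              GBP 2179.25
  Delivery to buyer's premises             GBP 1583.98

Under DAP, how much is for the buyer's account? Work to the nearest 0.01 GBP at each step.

DAP: the seller bears all costs to the named destination except import duty and clearance.
Seller's account: goods 78799.08 + inland to port 537.16 + export clearance 79.04 + origin terminal 704.48 + freight 5411.42 + insurance 412.68 + destination terminal 1287.11 + delivery 1583.98 = 88814.95
Buyer's account: brokerage 283.63 + duty 2179.25 = 2462.88

Buyer's account: GBP 2462.88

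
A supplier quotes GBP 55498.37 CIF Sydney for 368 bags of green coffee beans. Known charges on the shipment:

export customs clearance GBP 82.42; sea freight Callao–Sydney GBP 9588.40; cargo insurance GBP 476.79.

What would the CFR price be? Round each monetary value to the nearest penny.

CFR price: GBP 55021.58

Not relevant to the conversion: freight, export clearance — on the seller under both CIF and CFR; already in the CIF price and stays in the CFR price.
From CIF to CFR, the seller no longer bears: insurance.
CFR price = 55498.37 − 476.79 = 55021.58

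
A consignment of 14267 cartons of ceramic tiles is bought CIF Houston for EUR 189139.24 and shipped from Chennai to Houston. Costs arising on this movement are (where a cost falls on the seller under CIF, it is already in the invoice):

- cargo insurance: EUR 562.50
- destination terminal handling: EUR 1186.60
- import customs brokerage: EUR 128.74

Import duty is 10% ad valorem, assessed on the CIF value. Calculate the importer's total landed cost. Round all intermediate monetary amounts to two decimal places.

CIF: the seller pays costs through ocean freight and marine insurance to the destination port.
Already in the invoice (seller's account under CIF): insurance — exclude.
The CIF price already equals the CIF value: 189139.24
Import duty = 189139.24 × 10% = 18913.92
Buyer bears: destination terminal 1186.60 + brokerage 128.74 + duty 18913.92 = 20229.26
Landed cost = invoice 189139.24 + 20229.26 = 209368.50

Total landed cost: EUR 209368.50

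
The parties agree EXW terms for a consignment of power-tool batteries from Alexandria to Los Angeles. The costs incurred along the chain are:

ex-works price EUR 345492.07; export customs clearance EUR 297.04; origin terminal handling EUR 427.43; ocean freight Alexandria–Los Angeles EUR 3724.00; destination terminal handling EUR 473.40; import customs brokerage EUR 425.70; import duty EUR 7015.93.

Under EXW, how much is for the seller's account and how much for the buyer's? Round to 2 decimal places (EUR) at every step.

EXW: the seller makes goods available at their premises; the buyer bears all onward costs.
Seller's account: goods 345492.07 = 345492.07
Buyer's account: export clearance 297.04 + origin terminal 427.43 + freight 3724.00 + destination terminal 473.40 + brokerage 425.70 + duty 7015.93 = 12363.50

Seller: EUR 345492.07; buyer: EUR 12363.50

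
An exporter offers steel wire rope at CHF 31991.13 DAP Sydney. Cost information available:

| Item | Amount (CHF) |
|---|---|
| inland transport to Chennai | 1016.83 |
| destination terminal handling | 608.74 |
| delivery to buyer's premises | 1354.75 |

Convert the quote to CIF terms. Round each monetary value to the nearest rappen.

CIF price: CHF 30027.64

Not relevant to the conversion: inland to port — on the seller under both DAP and CIF; already in the DAP price and stays in the CIF price.
From DAP to CIF, the seller no longer bears: destination terminal, delivery.
CIF price = 31991.13 − 608.74 − 1354.75 = 30027.64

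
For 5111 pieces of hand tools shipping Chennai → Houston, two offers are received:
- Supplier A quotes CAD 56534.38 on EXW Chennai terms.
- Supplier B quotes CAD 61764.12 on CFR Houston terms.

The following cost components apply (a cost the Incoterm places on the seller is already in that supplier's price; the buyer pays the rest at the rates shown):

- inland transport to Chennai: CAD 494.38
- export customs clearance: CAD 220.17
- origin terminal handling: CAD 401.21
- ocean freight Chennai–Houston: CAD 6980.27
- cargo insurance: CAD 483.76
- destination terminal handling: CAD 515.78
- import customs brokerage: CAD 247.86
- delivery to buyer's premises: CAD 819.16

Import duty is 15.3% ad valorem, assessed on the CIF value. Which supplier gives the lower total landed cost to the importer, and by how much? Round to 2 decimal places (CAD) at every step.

Supplier B is cheaper by CAD 3304.83

Supplier A (EXW):
CIF value = EXW price + inland to port + export clearance + origin terminal + freight + insurance = 56534.38 + 494.38 + 220.17 + 401.21 + 6980.27 + 483.76 = 65114.17
Import duty = 65114.17 × 15.3% = 9962.47
Buyer bears (A): 494.38 + 220.17 + 401.21 + 6980.27 + 483.76 + 515.78 + 247.86 + 819.16 = 10162.59
Landed cost (A) = invoice 56534.38 + 10162.59 + duty 9962.47 = 76659.44
Supplier B (CFR):
CIF value = CFR price + insurance = 61764.12 + 483.76 = 62247.88
Import duty = 62247.88 × 15.3% = 9523.93
Buyer bears (B): 483.76 + 515.78 + 247.86 + 819.16 = 2066.56
Landed cost (B) = invoice 61764.12 + 2066.56 + duty 9523.93 = 73354.61
Difference = |76659.44 − 73354.61| = 3304.83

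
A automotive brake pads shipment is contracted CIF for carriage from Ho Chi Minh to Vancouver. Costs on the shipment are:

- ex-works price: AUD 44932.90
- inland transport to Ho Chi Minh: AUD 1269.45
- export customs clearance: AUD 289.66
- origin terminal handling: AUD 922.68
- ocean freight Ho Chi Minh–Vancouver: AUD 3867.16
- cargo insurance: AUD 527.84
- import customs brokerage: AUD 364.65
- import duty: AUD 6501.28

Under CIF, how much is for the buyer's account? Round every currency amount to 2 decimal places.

Buyer's account: AUD 6865.93

CIF: the seller pays costs through ocean freight and marine insurance to the destination port.
Seller's account: goods 44932.90 + inland to port 1269.45 + export clearance 289.66 + origin terminal 922.68 + freight 3867.16 + insurance 527.84 = 51809.69
Buyer's account: brokerage 364.65 + duty 6501.28 = 6865.93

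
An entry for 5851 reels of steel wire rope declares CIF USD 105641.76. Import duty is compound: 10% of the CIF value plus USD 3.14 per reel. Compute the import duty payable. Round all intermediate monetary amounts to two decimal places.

Ad valorem component: 105641.76 × 10% = 10564.18
Specific component: 5851 × 3.14 = 18372.14
Import duty = 10564.18 + 18372.14 = 28936.32

Import duty: USD 28936.32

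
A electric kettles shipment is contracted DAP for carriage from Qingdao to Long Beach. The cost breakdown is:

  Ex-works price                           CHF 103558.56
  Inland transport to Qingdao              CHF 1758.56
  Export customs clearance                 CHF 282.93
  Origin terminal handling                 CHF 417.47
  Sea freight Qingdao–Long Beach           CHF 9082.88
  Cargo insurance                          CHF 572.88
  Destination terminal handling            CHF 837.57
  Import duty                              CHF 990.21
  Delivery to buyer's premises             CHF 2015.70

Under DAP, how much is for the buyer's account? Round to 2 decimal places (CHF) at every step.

Buyer's account: CHF 990.21

DAP: the seller bears all costs to the named destination except import duty and clearance.
Seller's account: goods 103558.56 + inland to port 1758.56 + export clearance 282.93 + origin terminal 417.47 + freight 9082.88 + insurance 572.88 + destination terminal 837.57 + delivery 2015.70 = 118526.55
Buyer's account: duty 990.21 = 990.21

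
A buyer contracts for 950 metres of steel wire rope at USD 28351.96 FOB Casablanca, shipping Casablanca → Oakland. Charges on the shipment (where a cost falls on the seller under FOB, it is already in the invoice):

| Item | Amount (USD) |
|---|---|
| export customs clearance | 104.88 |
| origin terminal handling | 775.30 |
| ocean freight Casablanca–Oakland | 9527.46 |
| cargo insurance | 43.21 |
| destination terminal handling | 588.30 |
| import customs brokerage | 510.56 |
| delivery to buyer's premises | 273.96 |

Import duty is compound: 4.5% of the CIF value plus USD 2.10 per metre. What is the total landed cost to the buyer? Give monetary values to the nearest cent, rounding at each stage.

Total landed cost: USD 42996.97

FOB: the seller bears costs until goods are on board at the origin port; the buyer bears freight, insurance and all costs thereafter.
Already in the invoice (seller's account under FOB): export clearance, origin terminal — exclude.
CIF value = FOB price + freight + insurance = 28351.96 + 9527.46 + 43.21 = 37922.63
Ad valorem component: 37922.63 × 4.5% = 1706.52
Specific component: 950 × 2.10 = 1995.00
Import duty = 1706.52 + 1995.00 = 3701.52
Buyer bears: freight 9527.46 + insurance 43.21 + destination terminal 588.30 + brokerage 510.56 + delivery 273.96 + duty 3701.52 = 14645.01
Landed cost = invoice 28351.96 + 14645.01 = 42996.97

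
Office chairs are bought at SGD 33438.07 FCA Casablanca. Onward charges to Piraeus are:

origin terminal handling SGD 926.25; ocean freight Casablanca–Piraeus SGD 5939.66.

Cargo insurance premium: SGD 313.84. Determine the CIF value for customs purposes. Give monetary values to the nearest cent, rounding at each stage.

CIF = FCA price + pre-shipment costs + freight + insurance
CIF = 33438.07 + 926.25 + 5939.66 + 313.84 = 40617.82

CIF value: SGD 40617.82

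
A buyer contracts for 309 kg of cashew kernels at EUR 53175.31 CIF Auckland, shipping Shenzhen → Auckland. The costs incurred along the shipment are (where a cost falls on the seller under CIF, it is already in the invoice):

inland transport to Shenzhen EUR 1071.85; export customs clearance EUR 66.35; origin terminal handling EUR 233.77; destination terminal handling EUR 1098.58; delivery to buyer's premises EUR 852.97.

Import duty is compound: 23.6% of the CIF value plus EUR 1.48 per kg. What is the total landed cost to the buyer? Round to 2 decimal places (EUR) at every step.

CIF: the seller pays costs through ocean freight and marine insurance to the destination port.
Already in the invoice (seller's account under CIF): inland to port, export clearance, origin terminal — exclude.
The CIF price already equals the CIF value: 53175.31
Ad valorem component: 53175.31 × 23.6% = 12549.37
Specific component: 309 × 1.48 = 457.32
Import duty = 12549.37 + 457.32 = 13006.69
Buyer bears: destination terminal 1098.58 + delivery 852.97 + duty 13006.69 = 14958.24
Landed cost = invoice 53175.31 + 14958.24 = 68133.55

Total landed cost: EUR 68133.55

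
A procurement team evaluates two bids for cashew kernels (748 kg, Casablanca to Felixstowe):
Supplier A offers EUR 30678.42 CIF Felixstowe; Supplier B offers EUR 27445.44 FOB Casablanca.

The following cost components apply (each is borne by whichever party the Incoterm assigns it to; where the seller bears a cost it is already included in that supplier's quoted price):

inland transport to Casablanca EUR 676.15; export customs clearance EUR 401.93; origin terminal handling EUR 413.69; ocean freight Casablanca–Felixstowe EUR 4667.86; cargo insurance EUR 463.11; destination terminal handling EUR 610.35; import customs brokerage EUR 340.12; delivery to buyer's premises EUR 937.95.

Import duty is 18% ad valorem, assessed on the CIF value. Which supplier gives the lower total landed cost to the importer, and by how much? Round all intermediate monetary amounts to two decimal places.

Supplier A is cheaper by EUR 2239.62

Supplier A (CIF):
The CIF price already equals the CIF value: 30678.42
Import duty = 30678.42 × 18% = 5522.12
Buyer bears (A): 610.35 + 340.12 + 937.95 = 1888.42
Landed cost (A) = invoice 30678.42 + 1888.42 + duty 5522.12 = 38088.96
Supplier B (FOB):
CIF value = FOB price + freight + insurance = 27445.44 + 4667.86 + 463.11 = 32576.41
Import duty = 32576.41 × 18% = 5863.75
Buyer bears (B): 4667.86 + 463.11 + 610.35 + 340.12 + 937.95 = 7019.39
Landed cost (B) = invoice 27445.44 + 7019.39 + duty 5863.75 = 40328.58
Difference = |38088.96 − 40328.58| = 2239.62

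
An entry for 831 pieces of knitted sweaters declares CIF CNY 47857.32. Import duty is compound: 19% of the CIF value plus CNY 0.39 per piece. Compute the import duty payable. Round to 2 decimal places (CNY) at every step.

Import duty: CNY 9416.98

Ad valorem component: 47857.32 × 19% = 9092.89
Specific component: 831 × 0.39 = 324.09
Import duty = 9092.89 + 324.09 = 9416.98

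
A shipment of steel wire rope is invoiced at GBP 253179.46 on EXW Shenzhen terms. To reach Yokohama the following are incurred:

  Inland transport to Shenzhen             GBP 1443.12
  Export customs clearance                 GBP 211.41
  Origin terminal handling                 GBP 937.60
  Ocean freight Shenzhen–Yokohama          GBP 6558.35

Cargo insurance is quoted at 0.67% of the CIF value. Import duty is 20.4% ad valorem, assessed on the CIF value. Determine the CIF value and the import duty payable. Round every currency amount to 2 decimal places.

CIF value: GBP 264099.41; import duty: GBP 53876.28

Let C be the CIF value. C = EXW price + pre-shipment costs + freight + 0.67% × C
C − 0.67% × C = 253179.46 + 1443.12 + 211.41 + 937.60 + 6558.35
0.9933 × C = 262329.94
C = 262329.94 / 0.9933 = 264099.41
Insurance premium = 0.67% × 264099.41 = 1769.47
Import duty = 264099.41 × 20.4% = 53876.28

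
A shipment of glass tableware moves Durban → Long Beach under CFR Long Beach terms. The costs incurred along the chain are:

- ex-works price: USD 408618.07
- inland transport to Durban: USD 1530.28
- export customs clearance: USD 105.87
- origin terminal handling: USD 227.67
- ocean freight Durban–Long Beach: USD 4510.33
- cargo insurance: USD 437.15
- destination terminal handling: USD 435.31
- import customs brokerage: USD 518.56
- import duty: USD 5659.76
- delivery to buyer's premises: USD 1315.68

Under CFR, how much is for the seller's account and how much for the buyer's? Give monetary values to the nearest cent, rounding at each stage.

Seller: USD 414992.22; buyer: USD 8366.46

CFR: the seller pays costs through ocean freight to the destination port, but not insurance.
Seller's account: goods 408618.07 + inland to port 1530.28 + export clearance 105.87 + origin terminal 227.67 + freight 4510.33 = 414992.22
Buyer's account: insurance 437.15 + destination terminal 435.31 + brokerage 518.56 + duty 5659.76 + delivery 1315.68 = 8366.46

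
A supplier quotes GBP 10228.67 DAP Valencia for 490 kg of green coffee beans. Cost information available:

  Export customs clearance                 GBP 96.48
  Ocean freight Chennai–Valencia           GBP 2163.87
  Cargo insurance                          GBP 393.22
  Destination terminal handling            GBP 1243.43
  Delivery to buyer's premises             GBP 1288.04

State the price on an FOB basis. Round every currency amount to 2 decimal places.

FOB price: GBP 5140.11

Not relevant to the conversion: export clearance — on the seller under both DAP and FOB; already in the DAP price and stays in the FOB price.
From DAP to FOB, the seller no longer bears: freight, insurance, destination terminal, delivery.
FOB price = 10228.67 − 2163.87 − 393.22 − 1243.43 − 1288.04 = 5140.11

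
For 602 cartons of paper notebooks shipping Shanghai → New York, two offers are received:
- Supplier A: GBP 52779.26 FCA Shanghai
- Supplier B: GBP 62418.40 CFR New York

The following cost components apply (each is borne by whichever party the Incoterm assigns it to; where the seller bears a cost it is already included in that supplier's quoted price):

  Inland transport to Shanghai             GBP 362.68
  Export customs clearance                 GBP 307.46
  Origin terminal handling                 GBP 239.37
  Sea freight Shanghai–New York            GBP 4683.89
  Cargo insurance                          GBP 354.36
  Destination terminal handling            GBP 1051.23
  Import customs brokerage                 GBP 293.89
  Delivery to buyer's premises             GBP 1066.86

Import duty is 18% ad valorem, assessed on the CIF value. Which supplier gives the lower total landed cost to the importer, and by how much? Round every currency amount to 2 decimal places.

Supplier A (FCA):
CIF value = FCA price + origin terminal + freight + insurance = 52779.26 + 239.37 + 4683.89 + 354.36 = 58056.88
Import duty = 58056.88 × 18% = 10450.24
Buyer bears (A): 239.37 + 4683.89 + 354.36 + 1051.23 + 293.89 + 1066.86 = 7689.60
Landed cost (A) = invoice 52779.26 + 7689.60 + duty 10450.24 = 70919.10
Supplier B (CFR):
CIF value = CFR price + insurance = 62418.40 + 354.36 = 62772.76
Import duty = 62772.76 × 18% = 11299.10
Buyer bears (B): 354.36 + 1051.23 + 293.89 + 1066.86 = 2766.34
Landed cost (B) = invoice 62418.40 + 2766.34 + duty 11299.10 = 76483.84
Difference = |70919.10 − 76483.84| = 5564.74

Supplier A is cheaper by GBP 5564.74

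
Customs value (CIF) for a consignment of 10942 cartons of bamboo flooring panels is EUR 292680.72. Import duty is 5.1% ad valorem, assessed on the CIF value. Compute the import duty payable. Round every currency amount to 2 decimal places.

Import duty = 292680.72 × 5.1% = 14926.72

Import duty: EUR 14926.72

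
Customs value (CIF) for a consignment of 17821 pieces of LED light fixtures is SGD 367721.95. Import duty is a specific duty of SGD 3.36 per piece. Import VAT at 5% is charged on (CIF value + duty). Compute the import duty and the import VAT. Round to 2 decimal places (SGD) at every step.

Import duty = 17821 × 3.36 = 59878.56
VAT base = CIF + duty = 367721.95 + 59878.56 = 427600.51
Import VAT = 427600.51 × 5% = 21380.03

Import duty: SGD 59878.56; import VAT: SGD 21380.03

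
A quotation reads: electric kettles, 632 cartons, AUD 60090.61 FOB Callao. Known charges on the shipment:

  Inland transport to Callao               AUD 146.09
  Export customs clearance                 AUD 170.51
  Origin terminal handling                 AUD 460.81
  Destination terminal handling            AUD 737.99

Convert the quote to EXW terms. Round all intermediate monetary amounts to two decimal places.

EXW price: AUD 59313.20

Not relevant to the conversion: destination terminal — on the buyer under both terms; not part of either seller's price.
From FOB to EXW, the seller no longer bears: inland to port, export clearance, origin terminal.
EXW price = 60090.61 − 146.09 − 170.51 − 460.81 = 59313.20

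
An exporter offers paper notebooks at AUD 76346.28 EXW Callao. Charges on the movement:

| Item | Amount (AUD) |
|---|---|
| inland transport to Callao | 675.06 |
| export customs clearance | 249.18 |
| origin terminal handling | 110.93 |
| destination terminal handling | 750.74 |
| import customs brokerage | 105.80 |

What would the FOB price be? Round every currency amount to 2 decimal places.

Not relevant to the conversion: brokerage, destination terminal — on the buyer under both terms; not part of either seller's price.
From EXW to FOB, the seller additionally bears: inland to port, export clearance, origin terminal.
FOB price = 76346.28 + 675.06 + 249.18 + 110.93 = 77381.45

FOB price: AUD 77381.45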